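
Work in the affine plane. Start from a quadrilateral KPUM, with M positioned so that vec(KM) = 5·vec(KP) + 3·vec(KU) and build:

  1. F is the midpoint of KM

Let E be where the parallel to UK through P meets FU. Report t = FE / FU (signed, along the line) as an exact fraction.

t = 3/5

Work in coordinates with K = (0, 0), P = (1, 0), U = (0, 1), M = (5, 3).
1. F is the midpoint of KM ⇒ F = (5/2, 3/2)
through P parallel to UK: direction (0, -1); meets FU at E = (1, 6/5)
E = F + t·(U−F) with t = 3/5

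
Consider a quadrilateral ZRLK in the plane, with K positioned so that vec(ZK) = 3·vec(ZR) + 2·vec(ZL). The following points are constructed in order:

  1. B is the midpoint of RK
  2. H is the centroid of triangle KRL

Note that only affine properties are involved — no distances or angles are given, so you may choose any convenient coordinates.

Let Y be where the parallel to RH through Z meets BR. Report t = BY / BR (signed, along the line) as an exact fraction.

t = 5/2

Assign Z = (0, 0), R = (1, 0), L = (0, 1), K = (3, 2) — the answer is frame-independent, so this choice is without loss of generality.
1. B is the midpoint of RK ⇒ B = (2, 1)
2. H is the centroid of triangle KRL ⇒ H = (4/3, 1)
through Z parallel to RH: direction (1/3, 1); meets BR at Y = (-1/2, -3/2)
Y = B + t·(R−B) with t = 5/2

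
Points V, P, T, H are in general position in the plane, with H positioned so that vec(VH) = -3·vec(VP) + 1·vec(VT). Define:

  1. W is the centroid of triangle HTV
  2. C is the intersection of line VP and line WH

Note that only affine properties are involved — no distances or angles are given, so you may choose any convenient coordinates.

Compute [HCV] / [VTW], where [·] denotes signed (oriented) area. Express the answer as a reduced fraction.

Set V = (0, 0), P = (1, 0), T = (0, 1), H = (-3, 1); any affine frame gives the same invariant.
1. W is the centroid of triangle HTV ⇒ W = (-1, 2/3)
2. C is the intersection of line VP and line WH ⇒ C = (3, 0)
2·[HCV] = -3, 2·[VTW] = 1
[HCV]:[VTW] = -3:1 = -3

[HCV]:[VTW] = -3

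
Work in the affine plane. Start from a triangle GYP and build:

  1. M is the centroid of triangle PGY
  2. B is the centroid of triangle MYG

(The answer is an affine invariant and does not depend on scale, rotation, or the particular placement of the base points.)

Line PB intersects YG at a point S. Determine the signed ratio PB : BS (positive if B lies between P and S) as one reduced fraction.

Assign G = (0, 0), Y = (1, 0), P = (0, 1) — the answer is frame-independent, so this choice is without loss of generality.
1. M is the centroid of triangle PGY ⇒ M = (1/3, 1/3)
2. B is the centroid of triangle MYG ⇒ B = (4/9, 1/9)
line PB meets YG at S = (1/2, 0)
B = P + t·(S−P) with t = 8/9, so PB:BS = 8/9:1/9

PB:BS = 8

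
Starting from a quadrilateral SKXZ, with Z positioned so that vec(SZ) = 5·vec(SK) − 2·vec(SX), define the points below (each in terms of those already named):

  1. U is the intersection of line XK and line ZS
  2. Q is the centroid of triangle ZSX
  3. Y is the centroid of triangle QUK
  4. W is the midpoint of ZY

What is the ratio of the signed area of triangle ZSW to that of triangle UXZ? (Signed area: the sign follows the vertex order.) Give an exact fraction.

Assign S = (0, 0), K = (1, 0), X = (0, 1), Z = (5, -2) — the answer is frame-independent, so this choice is without loss of generality.
1. U is the intersection of line XK and line ZS ⇒ U = (5/3, -2/3)
2. Q is the centroid of triangle ZSX ⇒ Q = (5/3, -1/3)
3. Y is the centroid of triangle QUK ⇒ Y = (13/9, -1/3)
4. W is the midpoint of ZY ⇒ W = (29/9, -7/6)
2·[ZSW] = -11/18, 2·[UXZ] = -10/3
[ZSW]:[UXZ] = -11/18:-10/3 = 11/60

[ZSW]:[UXZ] = 11/60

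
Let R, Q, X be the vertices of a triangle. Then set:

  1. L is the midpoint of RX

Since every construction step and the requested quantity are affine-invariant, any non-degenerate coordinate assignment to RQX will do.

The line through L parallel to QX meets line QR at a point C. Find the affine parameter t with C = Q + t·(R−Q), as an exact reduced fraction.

Set R = (0, 0), Q = (1, 0), X = (0, 1); any affine frame gives the same invariant.
1. L is the midpoint of RX ⇒ L = (0, 1/2)
through L parallel to QX: direction (-1, 1); meets QR at C = (1/2, 0)
C = Q + t·(R−Q) with t = 1/2

t = 1/2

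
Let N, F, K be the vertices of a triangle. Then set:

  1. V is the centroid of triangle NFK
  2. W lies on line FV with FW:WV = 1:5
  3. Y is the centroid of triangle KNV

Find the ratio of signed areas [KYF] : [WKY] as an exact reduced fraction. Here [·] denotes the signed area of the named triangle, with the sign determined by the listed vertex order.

Assign N = (0, 0), F = (1, 0), K = (0, 1) — the answer is frame-independent, so this choice is without loss of generality.
1. V is the centroid of triangle NFK ⇒ V = (1/3, 1/3)
2. W lies on line FV with FW:WV = 1:5 ⇒ W = (8/9, 1/18)
3. Y is the centroid of triangle KNV ⇒ Y = (1/9, 4/9)
2·[KYF] = 4/9, 2·[WKY] = 7/18
[KYF]:[WKY] = 4/9:7/18 = 8/7

[KYF]:[WKY] = 8/7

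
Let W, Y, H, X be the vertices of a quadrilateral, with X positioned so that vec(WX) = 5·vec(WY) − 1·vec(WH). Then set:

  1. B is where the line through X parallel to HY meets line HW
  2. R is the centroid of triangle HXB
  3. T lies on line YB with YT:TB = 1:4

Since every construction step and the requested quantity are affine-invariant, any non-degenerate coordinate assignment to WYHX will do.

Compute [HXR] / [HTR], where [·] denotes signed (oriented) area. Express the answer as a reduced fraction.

[HXR]:[HTR] = 25/3

Set W = (0, 0), Y = (1, 0), H = (0, 1), X = (5, -1); any affine frame gives the same invariant.
1. B is where the line through X parallel to HY meets line HW ⇒ B = (0, 4)
2. R is the centroid of triangle HXB ⇒ R = (5/3, 4/3)
3. T lies on line YB with YT:TB = 1:4 ⇒ T = (4/5, 4/5)
2·[HXR] = 5, 2·[HTR] = 3/5
[HXR]:[HTR] = 5:3/5 = 25/3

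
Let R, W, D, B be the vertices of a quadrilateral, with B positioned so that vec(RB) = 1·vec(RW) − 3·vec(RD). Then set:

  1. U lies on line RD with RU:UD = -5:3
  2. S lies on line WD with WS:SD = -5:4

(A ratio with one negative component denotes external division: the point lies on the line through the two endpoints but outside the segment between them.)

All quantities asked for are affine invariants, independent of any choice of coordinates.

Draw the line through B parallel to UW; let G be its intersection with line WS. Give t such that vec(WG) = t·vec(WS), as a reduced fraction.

t = 2/5

Set R = (0, 0), W = (1, 0), D = (0, 1), B = (1, -3); any affine frame gives the same invariant.
1. U lies on line RD with RU:UD = -5:3 ⇒ U = (0, 5/2)
2. S lies on line WD with WS:SD = -5:4 ⇒ S = (-4, 5)
through B parallel to UW: direction (1, -5/2); meets WS at G = (-1, 2)
G = W + t·(S−W) with t = 2/5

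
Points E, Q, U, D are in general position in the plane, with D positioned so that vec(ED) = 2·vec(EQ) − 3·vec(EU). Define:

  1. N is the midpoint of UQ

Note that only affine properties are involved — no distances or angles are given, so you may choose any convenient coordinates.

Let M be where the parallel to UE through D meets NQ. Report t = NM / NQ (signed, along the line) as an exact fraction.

Choose coordinates E = (0, 0), Q = (1, 0), U = (0, 1), D = (2, -3).
1. N is the midpoint of UQ ⇒ N = (1/2, 1/2)
through D parallel to UE: direction (0, -1); meets NQ at M = (2, -1)
M = N + t·(Q−N) with t = 3

t = 3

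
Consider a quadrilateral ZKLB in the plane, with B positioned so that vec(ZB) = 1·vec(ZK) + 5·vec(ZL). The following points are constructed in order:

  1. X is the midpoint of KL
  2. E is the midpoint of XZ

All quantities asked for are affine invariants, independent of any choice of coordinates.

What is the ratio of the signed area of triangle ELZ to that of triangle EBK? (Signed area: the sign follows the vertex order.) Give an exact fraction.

[ELZ]:[EBK] = -1/15

Assign Z = (0, 0), K = (1, 0), L = (0, 1), B = (1, 5) — the answer is frame-independent, so this choice is without loss of generality.
1. X is the midpoint of KL ⇒ X = (1/2, 1/2)
2. E is the midpoint of XZ ⇒ E = (1/4, 1/4)
2·[ELZ] = 1/4, 2·[EBK] = -15/4
[ELZ]:[EBK] = 1/4:-15/4 = -1/15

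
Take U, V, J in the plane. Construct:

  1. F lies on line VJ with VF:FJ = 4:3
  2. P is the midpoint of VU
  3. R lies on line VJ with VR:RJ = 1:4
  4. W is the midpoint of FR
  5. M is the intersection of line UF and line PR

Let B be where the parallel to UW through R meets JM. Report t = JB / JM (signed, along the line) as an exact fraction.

t = 336/349

Choose coordinates U = (0, 0), V = (1, 0), J = (0, 1).
1. F lies on line VJ with VF:FJ = 4:3 ⇒ F = (3/7, 4/7)
2. P is the midpoint of VU ⇒ P = (1/2, 0)
3. R lies on line VJ with VR:RJ = 1:4 ⇒ R = (4/5, 1/5)
4. W is the midpoint of FR ⇒ W = (43/70, 27/70)
5. M is the intersection of line UF and line PR ⇒ M = (-1/2, -2/3)
through R parallel to UW: direction (43/70, 27/70); meets JM at B = (-168/349, -211/349)
B = J + t·(M−J) with t = 336/349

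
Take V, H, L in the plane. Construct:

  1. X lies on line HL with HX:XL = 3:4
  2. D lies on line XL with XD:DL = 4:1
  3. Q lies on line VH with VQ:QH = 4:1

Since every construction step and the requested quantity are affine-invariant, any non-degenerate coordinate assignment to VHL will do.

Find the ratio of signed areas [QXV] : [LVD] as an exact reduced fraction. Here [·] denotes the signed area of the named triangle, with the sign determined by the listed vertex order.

[QXV]:[LVD] = 3

Assign V = (0, 0), H = (1, 0), L = (0, 1) — the answer is frame-independent, so this choice is without loss of generality.
1. X lies on line HL with HX:XL = 3:4 ⇒ X = (4/7, 3/7)
2. D lies on line XL with XD:DL = 4:1 ⇒ D = (4/35, 31/35)
3. Q lies on line VH with VQ:QH = 4:1 ⇒ Q = (4/5, 0)
2·[QXV] = 12/35, 2·[LVD] = 4/35
[QXV]:[LVD] = 12/35:4/35 = 3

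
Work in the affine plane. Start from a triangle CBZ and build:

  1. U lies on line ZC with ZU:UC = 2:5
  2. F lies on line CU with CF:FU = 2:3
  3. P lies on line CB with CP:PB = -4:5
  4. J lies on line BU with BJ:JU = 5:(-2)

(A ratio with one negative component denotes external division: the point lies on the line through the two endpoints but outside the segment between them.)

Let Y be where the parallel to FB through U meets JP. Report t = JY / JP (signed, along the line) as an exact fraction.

Choose coordinates C = (0, 0), B = (1, 0), Z = (0, 1).
1. U lies on line ZC with ZU:UC = 2:5 ⇒ U = (0, 5/7)
2. F lies on line CU with CF:FU = 2:3 ⇒ F = (0, 2/7)
3. P lies on line CB with CP:PB = -4:5 ⇒ P = (-4, 0)
4. J lies on line BU with BJ:JU = 5:(-2) ⇒ J = (-2/3, 25/21)
through U parallel to FB: direction (1, -2/7); meets JP at Y = (-10/9, 65/63)
Y = J + t·(P−J) with t = 2/15

t = 2/15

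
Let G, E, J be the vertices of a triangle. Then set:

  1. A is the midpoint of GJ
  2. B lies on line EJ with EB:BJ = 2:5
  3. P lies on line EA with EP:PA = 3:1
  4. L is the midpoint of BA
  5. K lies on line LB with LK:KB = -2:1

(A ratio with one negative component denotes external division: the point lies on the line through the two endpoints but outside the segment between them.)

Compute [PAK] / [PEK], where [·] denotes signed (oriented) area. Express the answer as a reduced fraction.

Work in coordinates with G = (0, 0), E = (1, 0), J = (0, 1).
1. A is the midpoint of GJ ⇒ A = (0, 1/2)
2. B lies on line EJ with EB:BJ = 2:5 ⇒ B = (5/7, 2/7)
3. P lies on line EA with EP:PA = 3:1 ⇒ P = (1/4, 3/8)
4. L is the midpoint of BA ⇒ L = (5/14, 11/28)
5. K lies on line LB with LK:KB = -2:1 ⇒ K = (15/14, 5/28)
2·[PAK] = -3/56, 2·[PEK] = 9/56
[PAK]:[PEK] = -3/56:9/56 = -1/3

[PAK]:[PEK] = -1/3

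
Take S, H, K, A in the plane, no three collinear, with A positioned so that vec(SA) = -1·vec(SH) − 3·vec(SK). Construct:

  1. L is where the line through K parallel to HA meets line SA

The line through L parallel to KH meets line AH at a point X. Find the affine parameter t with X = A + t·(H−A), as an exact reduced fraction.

t = 4/3

Set S = (0, 0), H = (1, 0), K = (0, 1), A = (-1, -3); any affine frame gives the same invariant.
1. L is where the line through K parallel to HA meets line SA ⇒ L = (2/3, 2)
through L parallel to KH: direction (1, -1); meets AH at X = (5/3, 1)
X = A + t·(H−A) with t = 4/3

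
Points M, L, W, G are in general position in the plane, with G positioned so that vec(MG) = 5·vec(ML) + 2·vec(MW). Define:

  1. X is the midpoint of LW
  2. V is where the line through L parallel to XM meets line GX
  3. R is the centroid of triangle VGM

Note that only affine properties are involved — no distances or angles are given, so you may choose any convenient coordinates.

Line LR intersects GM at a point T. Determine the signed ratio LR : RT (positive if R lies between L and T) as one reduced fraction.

LR:RT = -7

Work in coordinates with M = (0, 0), L = (1, 0), W = (0, 1), G = (5, 2).
1. X is the midpoint of LW ⇒ X = (1/2, 1/2)
2. V is where the line through L parallel to XM meets line GX ⇒ V = (2, 1)
3. R is the centroid of triangle VGM ⇒ R = (7/3, 1)
line LR meets GM at T = (15/7, 6/7)
R = L + t·(T−L) with t = 7/6, so LR:RT = 7/6:-1/6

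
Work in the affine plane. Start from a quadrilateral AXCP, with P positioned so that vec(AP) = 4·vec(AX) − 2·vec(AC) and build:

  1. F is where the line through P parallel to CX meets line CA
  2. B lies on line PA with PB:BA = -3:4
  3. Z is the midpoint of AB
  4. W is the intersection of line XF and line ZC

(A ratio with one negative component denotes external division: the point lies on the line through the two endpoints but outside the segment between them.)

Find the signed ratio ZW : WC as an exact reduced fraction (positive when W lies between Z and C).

ZW:WC = 10

Work in coordinates with A = (0, 0), X = (1, 0), C = (0, 1), P = (4, -2).
1. F is where the line through P parallel to CX meets line CA ⇒ F = (0, 2)
2. B lies on line PA with PB:BA = -3:4 ⇒ B = (16, -8)
3. Z is the midpoint of AB ⇒ Z = (8, -4)
4. W is the intersection of line XF and line ZC ⇒ W = (8/11, 6/11)
W = Z + t·(C−Z) with t = 10/11, so ZW:WC = t:(1−t) = 10/11:1/11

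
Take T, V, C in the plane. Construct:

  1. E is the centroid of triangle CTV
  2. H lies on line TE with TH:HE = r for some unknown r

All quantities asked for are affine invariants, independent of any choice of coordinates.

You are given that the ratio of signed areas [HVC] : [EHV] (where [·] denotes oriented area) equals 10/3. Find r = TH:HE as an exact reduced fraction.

r = 1/3

Work in coordinates with T = (0, 0), V = (1, 0), C = (0, 1).
1. E is the centroid of triangle CTV ⇒ E = (1/3, 1/3)
2. With TH:HE = r, write λ = r/(r+1) so H = T + λ·(E−T); H is affine-linear in λ
Every point depending on H is an affine combination of H and λ-independent points, so each such coordinate is linear in λ; the λ² term in each signed area is a multiple of (E−T)×(E−T) = 0, so 2·[HVC] and 2·[EHV] are each linear in λ. Evaluating at λ=0 and λ=1:
  2·[HVC] = -2/3·λ + 1,   2·[EHV] = -1/3·λ + 1/3
So [HVC]:[EHV] = (-2/3·λ + 1) / (-1/3·λ + 1/3). Setting this equal to 10/3:
  -2/3·λ + 1 = 10/3·(-1/3·λ + 1/3)  ⇒  λ = 1/4
Then r = λ/(1−λ) = (1/4)/(3/4) = 1/3. Check: with r = 1/3, H = (1/12, 1/12) and [HVC]:[EHV] = 10/3 as required.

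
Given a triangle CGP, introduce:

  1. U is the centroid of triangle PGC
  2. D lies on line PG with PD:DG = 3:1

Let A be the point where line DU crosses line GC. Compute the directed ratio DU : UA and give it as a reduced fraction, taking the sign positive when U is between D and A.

DU:UA = -1/4

Set C = (0, 0), G = (1, 0), P = (0, 1); any affine frame gives the same invariant.
1. U is the centroid of triangle PGC ⇒ U = (1/3, 1/3)
2. D lies on line PG with PD:DG = 3:1 ⇒ D = (3/4, 1/4)
line DU meets GC at A = (2, 0)
U = D + t·(A−D) with t = -1/3, so DU:UA = -1/3:4/3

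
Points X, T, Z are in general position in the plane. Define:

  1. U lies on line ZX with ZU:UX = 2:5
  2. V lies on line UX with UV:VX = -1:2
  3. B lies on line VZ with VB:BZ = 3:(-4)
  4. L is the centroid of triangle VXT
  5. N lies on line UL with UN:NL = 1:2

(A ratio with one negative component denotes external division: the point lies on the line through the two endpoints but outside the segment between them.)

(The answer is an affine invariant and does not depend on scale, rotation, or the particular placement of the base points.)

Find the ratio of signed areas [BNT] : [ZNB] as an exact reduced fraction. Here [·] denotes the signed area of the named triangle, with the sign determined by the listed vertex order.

[BNT]:[ZNB] = 28/3

Set X = (0, 0), T = (1, 0), Z = (0, 1); any affine frame gives the same invariant.
1. U lies on line ZX with ZU:UX = 2:5 ⇒ U = (0, 5/7)
2. V lies on line UX with UV:VX = -1:2 ⇒ V = (0, 10/7)
3. B lies on line VZ with VB:BZ = 3:(-4) ⇒ B = (0, 19/7)
4. L is the centroid of triangle VXT ⇒ L = (1/3, 10/21)
5. N lies on line UL with UN:NL = 1:2 ⇒ N = (1/9, 40/63)
2·[BNT] = 16/9, 2·[ZNB] = 4/21
[BNT]:[ZNB] = 16/9:4/21 = 28/3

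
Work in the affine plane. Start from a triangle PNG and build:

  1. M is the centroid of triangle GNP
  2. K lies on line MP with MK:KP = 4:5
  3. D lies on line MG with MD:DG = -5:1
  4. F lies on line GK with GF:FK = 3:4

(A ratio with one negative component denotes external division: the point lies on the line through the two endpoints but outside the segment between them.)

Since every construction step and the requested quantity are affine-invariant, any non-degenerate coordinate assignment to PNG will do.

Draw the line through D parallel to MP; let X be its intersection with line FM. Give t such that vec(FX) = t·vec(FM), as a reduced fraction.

Set P = (0, 0), N = (1, 0), G = (0, 1); any affine frame gives the same invariant.
1. M is the centroid of triangle GNP ⇒ M = (1/3, 1/3)
2. K lies on line MP with MK:KP = 4:5 ⇒ K = (5/27, 5/27)
3. D lies on line MG with MD:DG = -5:1 ⇒ D = (-1/12, 7/6)
4. F lies on line GK with GF:FK = 3:4 ⇒ F = (5/63, 41/63)
through D parallel to MP: direction (-1/3, -1/3); meets FM at X = (-2/9, 37/36)
X = F + t·(M−F) with t = -19/16

t = -19/16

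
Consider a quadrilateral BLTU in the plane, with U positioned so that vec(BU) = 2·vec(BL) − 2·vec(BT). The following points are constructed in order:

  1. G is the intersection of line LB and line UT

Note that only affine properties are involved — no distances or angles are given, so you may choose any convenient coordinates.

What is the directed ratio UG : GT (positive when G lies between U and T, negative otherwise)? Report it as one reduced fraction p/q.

UG:GT = 2

Choose coordinates B = (0, 0), L = (1, 0), T = (0, 1), U = (2, -2).
1. G is the intersection of line LB and line UT ⇒ G = (2/3, 0)
G = U + t·(T−U) with t = 2/3, so UG:GT = t:(1−t) = 2/3:1/3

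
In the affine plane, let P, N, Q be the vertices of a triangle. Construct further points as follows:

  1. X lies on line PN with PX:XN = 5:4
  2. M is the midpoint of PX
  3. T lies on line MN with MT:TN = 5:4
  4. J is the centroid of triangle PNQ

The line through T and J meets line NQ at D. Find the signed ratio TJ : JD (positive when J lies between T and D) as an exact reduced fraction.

Set P = (0, 0), N = (1, 0), Q = (0, 1); any affine frame gives the same invariant.
1. X lies on line PN with PX:XN = 5:4 ⇒ X = (5/9, 0)
2. M is the midpoint of PX ⇒ M = (5/18, 0)
3. T lies on line MN with MT:TN = 5:4 ⇒ T = (55/81, 0)
4. J is the centroid of triangle PNQ ⇒ J = (1/3, 1/3)
line TJ meets NQ at D = (29/3, -26/3)
J = T + t·(D−T) with t = -1/26, so TJ:JD = -1/26:27/26

TJ:JD = -1/27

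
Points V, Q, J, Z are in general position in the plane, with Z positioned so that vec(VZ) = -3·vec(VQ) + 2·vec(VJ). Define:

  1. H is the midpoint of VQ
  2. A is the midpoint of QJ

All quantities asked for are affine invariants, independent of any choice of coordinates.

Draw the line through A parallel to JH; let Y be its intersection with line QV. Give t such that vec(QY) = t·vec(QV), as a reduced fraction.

Choose coordinates V = (0, 0), Q = (1, 0), J = (0, 1), Z = (-3, 2).
1. H is the midpoint of VQ ⇒ H = (1/2, 0)
2. A is the midpoint of QJ ⇒ A = (1/2, 1/2)
through A parallel to JH: direction (1/2, -1); meets QV at Y = (3/4, 0)
Y = Q + t·(V−Q) with t = 1/4

t = 1/4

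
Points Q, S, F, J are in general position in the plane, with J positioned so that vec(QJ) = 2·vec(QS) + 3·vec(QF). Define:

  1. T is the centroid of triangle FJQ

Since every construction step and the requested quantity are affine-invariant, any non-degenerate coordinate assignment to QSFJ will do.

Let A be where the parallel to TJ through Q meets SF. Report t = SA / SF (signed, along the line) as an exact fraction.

t = 5/9

Assign Q = (0, 0), S = (1, 0), F = (0, 1), J = (2, 3) — the answer is frame-independent, so this choice is without loss of generality.
1. T is the centroid of triangle FJQ ⇒ T = (2/3, 4/3)
through Q parallel to TJ: direction (4/3, 5/3); meets SF at A = (4/9, 5/9)
A = S + t·(F−S) with t = 5/9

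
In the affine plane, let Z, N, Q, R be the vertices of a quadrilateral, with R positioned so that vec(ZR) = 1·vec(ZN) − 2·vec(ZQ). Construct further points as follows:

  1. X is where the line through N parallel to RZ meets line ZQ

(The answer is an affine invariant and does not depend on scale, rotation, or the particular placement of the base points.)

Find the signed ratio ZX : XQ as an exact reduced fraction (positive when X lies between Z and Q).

ZX:XQ = -2

Assign Z = (0, 0), N = (1, 0), Q = (0, 1), R = (1, -2) — the answer is frame-independent, so this choice is without loss of generality.
1. X is where the line through N parallel to RZ meets line ZQ ⇒ X = (0, 2)
X = Z + t·(Q−Z) with t = 2, so ZX:XQ = t:(1−t) = 2:-1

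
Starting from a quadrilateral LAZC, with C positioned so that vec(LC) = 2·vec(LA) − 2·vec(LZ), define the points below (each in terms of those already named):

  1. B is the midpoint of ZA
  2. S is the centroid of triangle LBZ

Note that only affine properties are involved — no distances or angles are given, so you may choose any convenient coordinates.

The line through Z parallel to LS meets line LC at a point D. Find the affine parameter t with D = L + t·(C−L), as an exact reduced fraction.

Choose coordinates L = (0, 0), A = (1, 0), Z = (0, 1), C = (2, -2).
1. B is the midpoint of ZA ⇒ B = (1/2, 1/2)
2. S is the centroid of triangle LBZ ⇒ S = (1/6, 1/2)
through Z parallel to LS: direction (1/6, 1/2); meets LC at D = (-1/4, 1/4)
D = L + t·(C−L) with t = -1/8

t = -1/8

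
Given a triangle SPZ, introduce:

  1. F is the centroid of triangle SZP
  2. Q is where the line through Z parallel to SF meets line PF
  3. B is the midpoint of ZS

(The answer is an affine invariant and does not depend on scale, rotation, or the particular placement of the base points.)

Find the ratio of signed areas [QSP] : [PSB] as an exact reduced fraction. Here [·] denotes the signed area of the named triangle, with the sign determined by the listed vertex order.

Choose coordinates S = (0, 0), P = (1, 0), Z = (0, 1).
1. F is the centroid of triangle SZP ⇒ F = (1/3, 1/3)
2. Q is where the line through Z parallel to SF meets line PF ⇒ Q = (-1/3, 2/3)
3. B is the midpoint of ZS ⇒ B = (0, 1/2)
2·[QSP] = 2/3, 2·[PSB] = -1/2
[QSP]:[PSB] = 2/3:-1/2 = -4/3

[QSP]:[PSB] = -4/3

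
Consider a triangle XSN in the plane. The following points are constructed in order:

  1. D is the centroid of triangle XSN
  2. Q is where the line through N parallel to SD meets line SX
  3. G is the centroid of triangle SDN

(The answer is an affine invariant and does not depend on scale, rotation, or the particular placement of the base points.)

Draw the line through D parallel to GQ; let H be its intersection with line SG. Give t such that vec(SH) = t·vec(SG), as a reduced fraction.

Assign X = (0, 0), S = (1, 0), N = (0, 1) — the answer is frame-independent, so this choice is without loss of generality.
1. D is the centroid of triangle XSN ⇒ D = (1/3, 1/3)
2. Q is where the line through N parallel to SD meets line SX ⇒ Q = (2, 0)
3. G is the centroid of triangle SDN ⇒ G = (4/9, 4/9)
through D parallel to GQ: direction (14/9, -4/9); meets SG at H = (13/18, 2/9)
H = S + t·(G−S) with t = 1/2

t = 1/2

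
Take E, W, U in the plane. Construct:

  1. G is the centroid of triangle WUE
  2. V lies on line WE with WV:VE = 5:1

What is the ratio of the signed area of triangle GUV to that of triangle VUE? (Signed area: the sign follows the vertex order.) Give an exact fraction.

[GUV]:[VUE] = 4/3

Work in coordinates with E = (0, 0), W = (1, 0), U = (0, 1).
1. G is the centroid of triangle WUE ⇒ G = (1/3, 1/3)
2. V lies on line WE with WV:VE = 5:1 ⇒ V = (1/6, 0)
2·[GUV] = 2/9, 2·[VUE] = 1/6
[GUV]:[VUE] = 2/9:1/6 = 4/3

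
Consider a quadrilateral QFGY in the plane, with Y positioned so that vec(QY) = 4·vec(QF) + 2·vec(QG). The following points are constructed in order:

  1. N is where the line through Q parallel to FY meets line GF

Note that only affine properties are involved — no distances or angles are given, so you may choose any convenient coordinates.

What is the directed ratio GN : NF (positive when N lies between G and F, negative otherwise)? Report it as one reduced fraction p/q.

Choose coordinates Q = (0, 0), F = (1, 0), G = (0, 1), Y = (4, 2).
1. N is where the line through Q parallel to FY meets line GF ⇒ N = (3/5, 2/5)
N = G + t·(F−G) with t = 3/5, so GN:NF = t:(1−t) = 3/5:2/5

GN:NF = 3/2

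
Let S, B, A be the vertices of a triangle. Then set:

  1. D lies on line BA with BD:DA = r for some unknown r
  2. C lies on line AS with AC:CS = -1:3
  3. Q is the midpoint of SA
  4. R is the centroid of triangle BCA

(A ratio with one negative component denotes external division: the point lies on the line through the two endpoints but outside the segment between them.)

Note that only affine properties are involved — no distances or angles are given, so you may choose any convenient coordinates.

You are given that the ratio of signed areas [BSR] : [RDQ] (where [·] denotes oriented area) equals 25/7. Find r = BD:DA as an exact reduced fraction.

Work in coordinates with S = (0, 0), B = (1, 0), A = (0, 1).
1. With BD:DA = r, write λ = r/(r+1) so D = B + λ·(A−B); D is affine-linear in λ
2. C lies on line AS with AC:CS = -1:3 ⇒ C = (0, 3/2)
3. Q is the midpoint of SA ⇒ Q = (0, 1/2)
4. R is the centroid of triangle BCA ⇒ R = (1/3, 5/6)
Every point depending on D is an affine combination of D and λ-independent points, so each such coordinate is linear in λ; the λ² term in each signed area is a multiple of (A−B)×(A−B) = 0, so 2·[BSR] and 2·[RDQ] are each linear in λ. Evaluating at λ=0 and λ=1:
  2·[BSR] = -5/6,   2·[RDQ] = 2/3·λ − 1/2
So [BSR]:[RDQ] = (-5/6) / (2/3·λ − 1/2). Setting this equal to 25/7:
  -5/6 = 25/7·(2/3·λ − 1/2)  ⇒  λ = 2/5
Then r = λ/(1−λ) = (2/5)/(3/5) = 2/3. Check: with r = 2/3, D = (3/5, 2/5) and [BSR]:[RDQ] = 25/7 as required.

r = 2/3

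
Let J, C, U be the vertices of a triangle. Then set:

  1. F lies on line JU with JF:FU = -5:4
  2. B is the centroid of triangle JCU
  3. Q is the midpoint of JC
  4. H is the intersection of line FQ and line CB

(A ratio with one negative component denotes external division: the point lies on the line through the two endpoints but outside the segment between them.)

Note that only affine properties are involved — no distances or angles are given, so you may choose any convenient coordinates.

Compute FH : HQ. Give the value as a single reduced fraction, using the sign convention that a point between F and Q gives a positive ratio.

FH:HQ = 18

Choose coordinates J = (0, 0), C = (1, 0), U = (0, 1).
1. F lies on line JU with JF:FU = -5:4 ⇒ F = (0, 5)
2. B is the centroid of triangle JCU ⇒ B = (1/3, 1/3)
3. Q is the midpoint of JC ⇒ Q = (1/2, 0)
4. H is the intersection of line FQ and line CB ⇒ H = (9/19, 5/19)
H = F + t·(Q−F) with t = 18/19, so FH:HQ = t:(1−t) = 18/19:1/19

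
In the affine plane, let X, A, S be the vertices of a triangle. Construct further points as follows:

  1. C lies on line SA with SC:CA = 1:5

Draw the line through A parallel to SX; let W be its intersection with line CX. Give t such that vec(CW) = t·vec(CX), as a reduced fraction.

t = -5

Work in coordinates with X = (0, 0), A = (1, 0), S = (0, 1).
1. C lies on line SA with SC:CA = 1:5 ⇒ C = (1/6, 5/6)
through A parallel to SX: direction (0, -1); meets CX at W = (1, 5)
W = C + t·(X−C) with t = -5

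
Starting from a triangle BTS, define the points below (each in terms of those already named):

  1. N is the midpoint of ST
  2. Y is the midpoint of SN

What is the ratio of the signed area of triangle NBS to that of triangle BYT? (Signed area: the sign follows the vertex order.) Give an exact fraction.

Work in coordinates with B = (0, 0), T = (1, 0), S = (0, 1).
1. N is the midpoint of ST ⇒ N = (1/2, 1/2)
2. Y is the midpoint of SN ⇒ Y = (1/4, 3/4)
2·[NBS] = -1/2, 2·[BYT] = -3/4
[NBS]:[BYT] = -1/2:-3/4 = 2/3

[NBS]:[BYT] = 2/3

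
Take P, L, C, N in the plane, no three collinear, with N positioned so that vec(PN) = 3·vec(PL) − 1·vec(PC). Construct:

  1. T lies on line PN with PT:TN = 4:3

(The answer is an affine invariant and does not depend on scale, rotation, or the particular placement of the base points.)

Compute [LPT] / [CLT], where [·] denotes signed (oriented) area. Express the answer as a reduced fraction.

Assign P = (0, 0), L = (1, 0), C = (0, 1), N = (3, -1) — the answer is frame-independent, so this choice is without loss of generality.
1. T lies on line PN with PT:TN = 4:3 ⇒ T = (12/7, -4/7)
2·[LPT] = 4/7, 2·[CLT] = 1/7
[LPT]:[CLT] = 4/7:1/7 = 4

[LPT]:[CLT] = 4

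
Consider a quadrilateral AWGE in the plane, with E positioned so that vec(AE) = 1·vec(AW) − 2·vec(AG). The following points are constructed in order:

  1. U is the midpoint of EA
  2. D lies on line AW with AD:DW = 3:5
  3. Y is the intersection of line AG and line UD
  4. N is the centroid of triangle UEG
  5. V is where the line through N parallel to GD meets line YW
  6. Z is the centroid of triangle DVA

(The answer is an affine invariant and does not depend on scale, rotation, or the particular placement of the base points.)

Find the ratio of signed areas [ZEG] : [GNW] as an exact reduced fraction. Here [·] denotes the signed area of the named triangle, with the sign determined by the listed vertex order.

Work in coordinates with A = (0, 0), W = (1, 0), G = (0, 1), E = (1, -2).
1. U is the midpoint of EA ⇒ U = (1/2, -1)
2. D lies on line AW with AD:DW = 3:5 ⇒ D = (3/8, 0)
3. Y is the intersection of line AG and line UD ⇒ Y = (0, 3)
4. N is the centroid of triangle UEG ⇒ N = (1/2, -2/3)
5. V is where the line through N parallel to GD meets line YW ⇒ V = (7, -18)
6. Z is the centroid of triangle DVA ⇒ Z = (59/24, -6)
2·[ZEG] = -3/8, 2·[GNW] = 7/6
[ZEG]:[GNW] = -3/8:7/6 = -9/28

[ZEG]:[GNW] = -9/28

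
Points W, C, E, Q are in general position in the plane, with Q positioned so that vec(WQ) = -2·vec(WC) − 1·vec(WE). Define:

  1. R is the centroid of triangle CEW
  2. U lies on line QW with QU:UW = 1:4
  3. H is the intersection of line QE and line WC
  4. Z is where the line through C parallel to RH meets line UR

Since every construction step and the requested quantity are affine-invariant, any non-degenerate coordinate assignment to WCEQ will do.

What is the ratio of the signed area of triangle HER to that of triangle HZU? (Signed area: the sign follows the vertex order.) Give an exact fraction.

[HER]:[HZU] = 5

Choose coordinates W = (0, 0), C = (1, 0), E = (0, 1), Q = (-2, -1).
1. R is the centroid of triangle CEW ⇒ R = (1/3, 1/3)
2. U lies on line QW with QU:UW = 1:4 ⇒ U = (-8/5, -4/5)
3. H is the intersection of line QE and line WC ⇒ H = (-1, 0)
4. Z is where the line through C parallel to RH meets line UR ⇒ Z = (-15/13, -7/13)
2·[HER] = -1, 2·[HZU] = -1/5
[HER]:[HZU] = -1:-1/5 = 5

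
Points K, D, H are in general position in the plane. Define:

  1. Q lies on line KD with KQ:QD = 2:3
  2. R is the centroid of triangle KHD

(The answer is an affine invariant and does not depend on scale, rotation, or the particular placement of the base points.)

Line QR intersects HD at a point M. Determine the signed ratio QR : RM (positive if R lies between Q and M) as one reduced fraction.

Assign K = (0, 0), D = (1, 0), H = (0, 1) — the answer is frame-independent, so this choice is without loss of generality.
1. Q lies on line KD with KQ:QD = 2:3 ⇒ Q = (2/5, 0)
2. R is the centroid of triangle KHD ⇒ R = (1/3, 1/3)
line QR meets HD at M = (1/4, 3/4)
R = Q + t·(M−Q) with t = 4/9, so QR:RM = 4/9:5/9

QR:RM = 4/5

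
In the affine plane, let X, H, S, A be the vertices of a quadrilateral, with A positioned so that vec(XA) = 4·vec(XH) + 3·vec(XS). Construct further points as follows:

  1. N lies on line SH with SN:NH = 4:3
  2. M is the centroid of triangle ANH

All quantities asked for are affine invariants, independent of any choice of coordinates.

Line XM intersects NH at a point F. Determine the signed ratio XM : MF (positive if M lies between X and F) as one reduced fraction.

Assign X = (0, 0), H = (1, 0), S = (0, 1), A = (4, 3) — the answer is frame-independent, so this choice is without loss of generality.
1. N lies on line SH with SN:NH = 4:3 ⇒ N = (4/7, 3/7)
2. M is the centroid of triangle ANH ⇒ M = (13/7, 8/7)
line XM meets NH at F = (13/21, 8/21)
M = X + t·(F−X) with t = 3, so XM:MF = 3:-2

XM:MF = -3/2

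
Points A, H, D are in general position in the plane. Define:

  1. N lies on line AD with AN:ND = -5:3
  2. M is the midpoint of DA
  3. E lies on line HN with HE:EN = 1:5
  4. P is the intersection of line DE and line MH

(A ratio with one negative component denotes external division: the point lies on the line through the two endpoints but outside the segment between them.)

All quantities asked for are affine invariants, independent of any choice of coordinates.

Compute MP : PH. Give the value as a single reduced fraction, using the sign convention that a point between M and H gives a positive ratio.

MP:PH = -5/3

Work in coordinates with A = (0, 0), H = (1, 0), D = (0, 1).
1. N lies on line AD with AN:ND = -5:3 ⇒ N = (0, 5/2)
2. M is the midpoint of DA ⇒ M = (0, 1/2)
3. E lies on line HN with HE:EN = 1:5 ⇒ E = (5/6, 5/12)
4. P is the intersection of line DE and line MH ⇒ P = (5/2, -3/4)
P = M + t·(H−M) with t = 5/2, so MP:PH = t:(1−t) = 5/2:-3/2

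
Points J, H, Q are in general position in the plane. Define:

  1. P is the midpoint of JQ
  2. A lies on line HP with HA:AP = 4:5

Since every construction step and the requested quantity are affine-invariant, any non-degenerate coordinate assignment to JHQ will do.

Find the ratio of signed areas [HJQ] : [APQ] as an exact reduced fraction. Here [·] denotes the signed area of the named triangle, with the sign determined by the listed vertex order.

Choose coordinates J = (0, 0), H = (1, 0), Q = (0, 1).
1. P is the midpoint of JQ ⇒ P = (0, 1/2)
2. A lies on line HP with HA:AP = 4:5 ⇒ A = (5/9, 2/9)
2·[HJQ] = -1, 2·[APQ] = -5/18
[HJQ]:[APQ] = -1:-5/18 = 18/5

[HJQ]:[APQ] = 18/5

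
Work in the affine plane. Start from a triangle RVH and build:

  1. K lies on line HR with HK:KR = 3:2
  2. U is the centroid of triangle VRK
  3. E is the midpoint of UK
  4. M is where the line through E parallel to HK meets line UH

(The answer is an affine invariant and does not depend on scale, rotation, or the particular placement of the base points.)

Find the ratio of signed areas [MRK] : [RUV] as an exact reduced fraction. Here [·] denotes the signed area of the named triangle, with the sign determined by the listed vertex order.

[MRK]:[RUV] = 1/2

Set R = (0, 0), V = (1, 0), H = (0, 1); any affine frame gives the same invariant.
1. K lies on line HR with HK:KR = 3:2 ⇒ K = (0, 2/5)
2. U is the centroid of triangle VRK ⇒ U = (1/3, 2/15)
3. E is the midpoint of UK ⇒ E = (1/6, 4/15)
4. M is where the line through E parallel to HK meets line UH ⇒ M = (1/6, 17/30)
2·[MRK] = -1/15, 2·[RUV] = -2/15
[MRK]:[RUV] = -1/15:-2/15 = 1/2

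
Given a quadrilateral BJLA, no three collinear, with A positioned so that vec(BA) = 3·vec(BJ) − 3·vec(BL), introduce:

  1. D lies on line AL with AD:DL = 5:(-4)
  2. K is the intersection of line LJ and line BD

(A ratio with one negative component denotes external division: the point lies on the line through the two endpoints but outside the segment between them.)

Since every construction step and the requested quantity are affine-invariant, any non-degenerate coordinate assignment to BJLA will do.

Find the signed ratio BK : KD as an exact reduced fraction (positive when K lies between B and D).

Assign B = (0, 0), J = (1, 0), L = (0, 1), A = (3, -3) — the answer is frame-independent, so this choice is without loss of generality.
1. D lies on line AL with AD:DL = 5:(-4) ⇒ D = (-12, 17)
2. K is the intersection of line LJ and line BD ⇒ K = (-12/5, 17/5)
K = B + t·(D−B) with t = 1/5, so BK:KD = t:(1−t) = 1/5:4/5

BK:KD = 1/4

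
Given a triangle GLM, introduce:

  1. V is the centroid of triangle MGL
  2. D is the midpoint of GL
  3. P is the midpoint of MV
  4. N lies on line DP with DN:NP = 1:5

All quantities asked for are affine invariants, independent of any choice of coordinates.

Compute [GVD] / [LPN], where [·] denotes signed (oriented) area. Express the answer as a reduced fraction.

Work in coordinates with G = (0, 0), L = (1, 0), M = (0, 1).
1. V is the centroid of triangle MGL ⇒ V = (1/3, 1/3)
2. D is the midpoint of GL ⇒ D = (1/2, 0)
3. P is the midpoint of MV ⇒ P = (1/6, 2/3)
4. N lies on line DP with DN:NP = 1:5 ⇒ N = (4/9, 1/9)
2·[GVD] = -1/6, 2·[LPN] = 5/18
[GVD]:[LPN] = -1/6:5/18 = -3/5

[GVD]:[LPN] = -3/5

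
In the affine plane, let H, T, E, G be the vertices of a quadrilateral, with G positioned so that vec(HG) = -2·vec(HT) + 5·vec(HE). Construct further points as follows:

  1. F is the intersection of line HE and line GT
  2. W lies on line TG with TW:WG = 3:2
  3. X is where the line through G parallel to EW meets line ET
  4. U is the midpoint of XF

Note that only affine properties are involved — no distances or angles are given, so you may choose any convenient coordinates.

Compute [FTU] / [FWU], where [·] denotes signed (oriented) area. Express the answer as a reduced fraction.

[FTU]:[FWU] = -5/4

Work in coordinates with H = (0, 0), T = (1, 0), E = (0, 1), G = (-2, 5).
1. F is the intersection of line HE and line GT ⇒ F = (0, 5/3)
2. W lies on line TG with TW:WG = 3:2 ⇒ W = (-4/5, 3)
3. X is where the line through G parallel to EW meets line ET ⇒ X = (-2/3, 5/3)
4. U is the midpoint of XF ⇒ U = (-1/3, 5/3)
2·[FTU] = -5/9, 2·[FWU] = 4/9
[FTU]:[FWU] = -5/9:4/9 = -5/4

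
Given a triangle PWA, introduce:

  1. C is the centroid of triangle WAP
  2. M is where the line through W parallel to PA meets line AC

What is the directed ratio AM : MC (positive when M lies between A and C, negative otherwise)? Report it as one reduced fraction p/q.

Work in coordinates with P = (0, 0), W = (1, 0), A = (0, 1).
1. C is the centroid of triangle WAP ⇒ C = (1/3, 1/3)
2. M is where the line through W parallel to PA meets line AC ⇒ M = (1, -1)
M = A + t·(C−A) with t = 3, so AM:MC = t:(1−t) = 3:-2

AM:MC = -3/2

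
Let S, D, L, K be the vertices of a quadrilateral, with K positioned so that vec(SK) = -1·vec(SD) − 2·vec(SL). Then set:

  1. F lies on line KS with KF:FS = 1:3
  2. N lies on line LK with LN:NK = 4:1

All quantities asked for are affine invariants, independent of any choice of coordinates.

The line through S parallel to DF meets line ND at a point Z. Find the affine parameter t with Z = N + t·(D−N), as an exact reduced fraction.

t = -5

Set S = (0, 0), D = (1, 0), L = (0, 1), K = (-1, -2); any affine frame gives the same invariant.
1. F lies on line KS with KF:FS = 1:3 ⇒ F = (-3/4, -3/2)
2. N lies on line LK with LN:NK = 4:1 ⇒ N = (-4/5, -7/5)
through S parallel to DF: direction (-7/4, -3/2); meets ND at Z = (-49/5, -42/5)
Z = N + t·(D−N) with t = -5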